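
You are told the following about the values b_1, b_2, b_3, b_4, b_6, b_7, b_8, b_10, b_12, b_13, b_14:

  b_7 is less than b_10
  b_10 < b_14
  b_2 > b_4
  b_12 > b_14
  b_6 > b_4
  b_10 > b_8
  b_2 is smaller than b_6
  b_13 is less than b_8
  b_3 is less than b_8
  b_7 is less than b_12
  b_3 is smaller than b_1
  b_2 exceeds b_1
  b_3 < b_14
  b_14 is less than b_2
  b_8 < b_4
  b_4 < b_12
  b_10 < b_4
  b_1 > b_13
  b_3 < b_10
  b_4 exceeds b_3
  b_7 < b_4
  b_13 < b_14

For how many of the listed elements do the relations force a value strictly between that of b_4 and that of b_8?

1

The relations place b_8 below b_4. An element lies strictly between them when it is forced above b_8 and also forced below b_4.
Above b_8: {b_10, b_14, b_12, b_2, b_6}. Below b_4: {b_13, b_3, b_7, b_10}.
Intersection: {b_10} — 1.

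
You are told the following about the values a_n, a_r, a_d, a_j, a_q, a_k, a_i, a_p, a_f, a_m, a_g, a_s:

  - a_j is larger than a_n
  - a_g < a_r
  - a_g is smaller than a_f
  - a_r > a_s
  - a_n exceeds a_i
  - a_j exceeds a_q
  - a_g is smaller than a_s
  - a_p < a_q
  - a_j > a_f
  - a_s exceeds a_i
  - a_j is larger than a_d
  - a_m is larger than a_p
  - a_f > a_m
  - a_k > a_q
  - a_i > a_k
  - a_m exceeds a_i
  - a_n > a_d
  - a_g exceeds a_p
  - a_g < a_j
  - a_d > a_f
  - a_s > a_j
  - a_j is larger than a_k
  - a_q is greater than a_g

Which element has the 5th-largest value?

a_d

Chaining the given pairs: a_p < a_g < a_q < a_k < a_i < a_m < a_f < a_d < a_n < a_j < a_s < a_r.
Counting 5 from the largest end gives a_d.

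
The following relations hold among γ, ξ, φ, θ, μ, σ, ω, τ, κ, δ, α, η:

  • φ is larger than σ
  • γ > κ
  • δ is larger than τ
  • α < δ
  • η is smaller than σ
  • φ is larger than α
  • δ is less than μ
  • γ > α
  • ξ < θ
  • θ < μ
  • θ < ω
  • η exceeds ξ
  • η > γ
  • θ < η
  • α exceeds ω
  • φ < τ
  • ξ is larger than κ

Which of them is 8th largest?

Chaining the given pairs: κ < ξ < θ < ω < α < γ < η < σ < φ < τ < δ < μ.
The 8th largest is α.

α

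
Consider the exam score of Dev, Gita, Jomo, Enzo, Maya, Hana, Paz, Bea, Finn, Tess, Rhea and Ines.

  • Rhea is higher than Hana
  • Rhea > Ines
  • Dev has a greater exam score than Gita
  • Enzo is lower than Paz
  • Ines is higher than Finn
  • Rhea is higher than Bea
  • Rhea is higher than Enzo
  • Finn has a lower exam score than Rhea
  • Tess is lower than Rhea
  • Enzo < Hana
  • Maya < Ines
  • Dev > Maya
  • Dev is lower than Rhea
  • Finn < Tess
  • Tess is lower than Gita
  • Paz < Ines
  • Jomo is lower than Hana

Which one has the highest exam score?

Rhea

Chaining downward from Rhea: directly below it, Finn, Enzo, Tess, Hana, Bea, Dev, Ines; then Paz, Jomo, Maya, Gita.
That covers every other element, and nothing is given above Rhea, so Rhea is the highest exam score.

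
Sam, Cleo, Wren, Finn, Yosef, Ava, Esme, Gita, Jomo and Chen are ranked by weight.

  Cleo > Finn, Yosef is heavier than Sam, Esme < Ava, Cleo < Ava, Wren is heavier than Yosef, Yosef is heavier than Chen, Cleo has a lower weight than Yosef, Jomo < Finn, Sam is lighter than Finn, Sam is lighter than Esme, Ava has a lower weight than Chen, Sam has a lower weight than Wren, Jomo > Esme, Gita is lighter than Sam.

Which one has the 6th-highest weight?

Finn

Piecing the relations together gives one ordering: Gita < Sam < Esme < Jomo < Finn < Cleo < Ava < Chen < Yosef < Wren.
Counting 6 from the largest end gives Finn.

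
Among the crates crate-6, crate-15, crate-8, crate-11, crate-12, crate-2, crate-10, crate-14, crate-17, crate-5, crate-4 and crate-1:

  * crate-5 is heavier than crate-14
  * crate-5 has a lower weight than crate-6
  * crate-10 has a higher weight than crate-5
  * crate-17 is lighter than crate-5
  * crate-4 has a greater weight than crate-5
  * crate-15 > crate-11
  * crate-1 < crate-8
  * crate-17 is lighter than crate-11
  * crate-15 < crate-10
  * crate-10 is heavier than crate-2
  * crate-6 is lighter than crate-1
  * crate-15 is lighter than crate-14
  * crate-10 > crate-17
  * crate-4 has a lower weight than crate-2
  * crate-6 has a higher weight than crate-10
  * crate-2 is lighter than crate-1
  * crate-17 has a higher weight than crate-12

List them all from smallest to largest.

The consecutive links are each given: crate-12 < crate-17; crate-17 < crate-11; crate-11 < crate-15; crate-15 < crate-14; crate-14 < crate-5; crate-5 < crate-4; crate-4 < crate-2; crate-2 < crate-10; crate-10 < crate-6; crate-6 < crate-1; crate-1 < crate-8.

crate-12 < crate-17 < crate-11 < crate-15 < crate-14 < crate-5 < crate-4 < crate-2 < crate-10 < crate-6 < crate-1 < crate-8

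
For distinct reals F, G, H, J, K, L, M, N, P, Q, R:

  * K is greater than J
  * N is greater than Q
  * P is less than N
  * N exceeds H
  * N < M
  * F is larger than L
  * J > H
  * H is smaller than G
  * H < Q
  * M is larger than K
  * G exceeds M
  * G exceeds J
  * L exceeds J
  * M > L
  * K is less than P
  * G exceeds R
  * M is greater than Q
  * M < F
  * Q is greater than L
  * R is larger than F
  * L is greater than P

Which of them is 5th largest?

Chaining the given pairs: H < J < K < P < L < Q < N < M < F < R < G.
The 5th largest is N.

N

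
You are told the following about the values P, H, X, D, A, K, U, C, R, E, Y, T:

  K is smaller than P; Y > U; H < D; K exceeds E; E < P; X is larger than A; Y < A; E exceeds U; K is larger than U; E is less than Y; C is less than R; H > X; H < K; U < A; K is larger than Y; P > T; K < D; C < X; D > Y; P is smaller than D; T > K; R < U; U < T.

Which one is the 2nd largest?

P

Chaining the given pairs: C < R < U < E < Y < A < X < H < K < T < P < D.
The 2nd largest is P.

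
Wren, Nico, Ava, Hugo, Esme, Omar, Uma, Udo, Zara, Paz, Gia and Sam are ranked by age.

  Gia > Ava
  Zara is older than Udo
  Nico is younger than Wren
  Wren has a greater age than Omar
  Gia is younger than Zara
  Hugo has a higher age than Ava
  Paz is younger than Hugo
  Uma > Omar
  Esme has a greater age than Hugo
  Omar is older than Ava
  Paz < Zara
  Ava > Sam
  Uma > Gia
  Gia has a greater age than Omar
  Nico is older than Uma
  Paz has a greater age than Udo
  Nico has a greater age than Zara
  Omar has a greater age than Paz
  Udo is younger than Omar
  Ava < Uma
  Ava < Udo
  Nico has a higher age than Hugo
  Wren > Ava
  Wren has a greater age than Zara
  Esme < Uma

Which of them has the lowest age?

Ava is not least since Sam < Ava; Udo is not least since Ava < Udo; Paz is not least since Udo < Paz; Omar is not least since Paz < Omar; Hugo is not least since Ava < Hugo; Esme is not least since Hugo < Esme; Gia is not least since Omar < Gia; Zara is not least since Udo < Zara; Uma is not least since Omar < Uma; Nico is not least since Hugo < Nico; Wren is not least since Omar < Wren.
Only Sam has nothing below it, so Sam is the lowest age.

Sam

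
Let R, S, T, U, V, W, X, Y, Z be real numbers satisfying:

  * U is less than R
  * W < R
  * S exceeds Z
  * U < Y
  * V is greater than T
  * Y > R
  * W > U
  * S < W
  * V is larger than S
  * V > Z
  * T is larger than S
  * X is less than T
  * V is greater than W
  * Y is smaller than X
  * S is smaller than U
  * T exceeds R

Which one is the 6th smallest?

Piecing the relations together gives one ordering: Z < S < U < W < R < Y < X < T < V.
Counting 6 from the smallest end gives Y.

Y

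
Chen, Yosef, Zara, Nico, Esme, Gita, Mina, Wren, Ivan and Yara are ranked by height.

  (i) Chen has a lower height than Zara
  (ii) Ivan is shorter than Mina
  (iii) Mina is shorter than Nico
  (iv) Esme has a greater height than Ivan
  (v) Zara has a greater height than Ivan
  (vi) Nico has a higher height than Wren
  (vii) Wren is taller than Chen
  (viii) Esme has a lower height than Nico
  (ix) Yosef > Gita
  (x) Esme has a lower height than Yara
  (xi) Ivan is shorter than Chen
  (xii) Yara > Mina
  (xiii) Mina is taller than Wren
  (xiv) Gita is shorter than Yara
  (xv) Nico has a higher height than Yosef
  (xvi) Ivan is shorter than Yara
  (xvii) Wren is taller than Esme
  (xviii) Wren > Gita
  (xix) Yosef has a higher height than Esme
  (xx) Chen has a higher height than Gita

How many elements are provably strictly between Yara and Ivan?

4

Chaining upward from Ivan reaches: Esme, Chen, Wren, Yosef, Mina, Zara, Nico.
Chaining downward from Yara reaches: Gita, Esme, Chen, Wren, Mina.
Strictly between Ivan and Yara are those in both lists: Esme, Chen, Wren, Mina — 4 elements.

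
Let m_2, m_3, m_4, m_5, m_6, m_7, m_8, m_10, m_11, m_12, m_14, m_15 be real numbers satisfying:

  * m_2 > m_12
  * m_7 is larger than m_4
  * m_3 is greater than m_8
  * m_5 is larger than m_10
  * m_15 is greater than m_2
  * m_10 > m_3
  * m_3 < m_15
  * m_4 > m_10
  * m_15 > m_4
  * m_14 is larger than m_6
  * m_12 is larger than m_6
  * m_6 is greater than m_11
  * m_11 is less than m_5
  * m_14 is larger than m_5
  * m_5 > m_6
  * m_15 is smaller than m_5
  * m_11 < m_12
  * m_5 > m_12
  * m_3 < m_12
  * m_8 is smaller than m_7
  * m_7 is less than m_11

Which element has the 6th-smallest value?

The consecutive relations fix a unique order: m_8 < m_3 < m_10 < m_4 < m_7 < m_11 < m_6 < m_12 < m_2 < m_15 < m_5 < m_14.
The 6th smallest is m_11.

m_11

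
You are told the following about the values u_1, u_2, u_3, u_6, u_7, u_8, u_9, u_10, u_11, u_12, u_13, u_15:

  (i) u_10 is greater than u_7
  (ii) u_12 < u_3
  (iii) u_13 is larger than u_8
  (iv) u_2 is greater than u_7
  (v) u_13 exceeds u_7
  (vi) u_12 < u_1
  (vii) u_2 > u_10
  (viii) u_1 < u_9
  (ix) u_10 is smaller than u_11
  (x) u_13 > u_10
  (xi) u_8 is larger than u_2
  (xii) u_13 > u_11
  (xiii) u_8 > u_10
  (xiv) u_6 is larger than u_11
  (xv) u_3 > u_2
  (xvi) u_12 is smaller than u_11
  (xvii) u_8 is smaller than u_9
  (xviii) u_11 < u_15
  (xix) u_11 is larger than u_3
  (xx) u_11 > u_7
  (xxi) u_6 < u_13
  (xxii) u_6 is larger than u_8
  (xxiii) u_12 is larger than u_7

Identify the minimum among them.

u_10 is not least since u_7 < u_10; u_2 is not least since u_7 < u_2; u_12 is not least since u_7 < u_12; u_3 is not least since u_12 < u_3; u_8 is not least since u_2 < u_8; u_11 is not least since u_3 < u_11; u_1 is not least since u_12 < u_1; u_6 is not least since u_11 < u_6; u_15 is not least since u_11 < u_15; u_13 is not least since u_8 < u_13; u_9 is not least since u_8 < u_9.
Only u_7 has nothing below it, so u_7 is the minimum.

u_7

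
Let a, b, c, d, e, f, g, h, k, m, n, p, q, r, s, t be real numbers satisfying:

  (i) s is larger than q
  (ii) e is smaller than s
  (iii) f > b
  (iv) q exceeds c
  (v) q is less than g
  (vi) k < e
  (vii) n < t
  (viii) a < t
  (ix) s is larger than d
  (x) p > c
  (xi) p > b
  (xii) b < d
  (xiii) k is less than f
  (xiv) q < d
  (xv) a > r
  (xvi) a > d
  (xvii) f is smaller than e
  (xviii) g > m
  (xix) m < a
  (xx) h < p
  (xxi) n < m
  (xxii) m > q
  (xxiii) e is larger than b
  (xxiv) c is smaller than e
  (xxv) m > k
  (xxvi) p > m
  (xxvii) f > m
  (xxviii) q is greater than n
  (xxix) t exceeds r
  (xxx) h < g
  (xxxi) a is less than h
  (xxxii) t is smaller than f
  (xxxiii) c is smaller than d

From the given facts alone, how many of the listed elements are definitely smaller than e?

11

The elements the relations force below e are b, c, n, k, r, q, d, m, a, t, f — no chain reaches any other.
That is 11.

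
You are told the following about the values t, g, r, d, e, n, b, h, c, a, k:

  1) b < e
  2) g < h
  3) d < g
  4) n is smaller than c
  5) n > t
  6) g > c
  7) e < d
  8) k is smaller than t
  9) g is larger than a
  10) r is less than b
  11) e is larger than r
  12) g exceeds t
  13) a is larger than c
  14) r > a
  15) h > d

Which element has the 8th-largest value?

Chaining the given pairs: k < t < n < c < a < r < b < e < d < g < h.
Counting 8 from the largest end gives c.

c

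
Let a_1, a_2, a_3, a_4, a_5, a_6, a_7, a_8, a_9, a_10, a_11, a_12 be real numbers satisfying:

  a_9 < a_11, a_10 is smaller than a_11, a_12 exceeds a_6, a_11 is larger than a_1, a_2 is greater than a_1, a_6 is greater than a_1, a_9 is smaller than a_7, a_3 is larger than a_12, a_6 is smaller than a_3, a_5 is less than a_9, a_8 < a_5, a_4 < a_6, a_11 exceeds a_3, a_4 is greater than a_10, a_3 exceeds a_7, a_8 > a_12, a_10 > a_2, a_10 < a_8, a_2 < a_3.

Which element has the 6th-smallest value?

a_12

The consecutive relations fix a unique order: a_1 < a_2 < a_10 < a_4 < a_6 < a_12 < a_8 < a_5 < a_9 < a_7 < a_3 < a_11.
Counting 6 from the smallest end gives a_12.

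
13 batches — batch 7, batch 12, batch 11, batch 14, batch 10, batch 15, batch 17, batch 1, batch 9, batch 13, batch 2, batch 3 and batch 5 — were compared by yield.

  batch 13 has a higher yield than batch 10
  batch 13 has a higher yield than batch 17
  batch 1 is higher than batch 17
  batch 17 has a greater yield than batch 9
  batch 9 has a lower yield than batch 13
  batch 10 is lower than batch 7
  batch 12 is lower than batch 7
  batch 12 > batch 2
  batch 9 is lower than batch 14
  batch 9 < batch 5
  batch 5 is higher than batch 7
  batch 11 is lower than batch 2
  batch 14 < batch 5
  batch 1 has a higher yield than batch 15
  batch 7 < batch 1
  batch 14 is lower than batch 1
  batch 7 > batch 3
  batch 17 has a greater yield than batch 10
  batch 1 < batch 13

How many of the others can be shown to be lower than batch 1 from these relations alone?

The elements the relations force below batch 1 are batch 9, batch 11, batch 10, batch 2, batch 15, batch 12, batch 3, batch 17, batch 7, batch 14 — no chain reaches any other.
That is 10.

10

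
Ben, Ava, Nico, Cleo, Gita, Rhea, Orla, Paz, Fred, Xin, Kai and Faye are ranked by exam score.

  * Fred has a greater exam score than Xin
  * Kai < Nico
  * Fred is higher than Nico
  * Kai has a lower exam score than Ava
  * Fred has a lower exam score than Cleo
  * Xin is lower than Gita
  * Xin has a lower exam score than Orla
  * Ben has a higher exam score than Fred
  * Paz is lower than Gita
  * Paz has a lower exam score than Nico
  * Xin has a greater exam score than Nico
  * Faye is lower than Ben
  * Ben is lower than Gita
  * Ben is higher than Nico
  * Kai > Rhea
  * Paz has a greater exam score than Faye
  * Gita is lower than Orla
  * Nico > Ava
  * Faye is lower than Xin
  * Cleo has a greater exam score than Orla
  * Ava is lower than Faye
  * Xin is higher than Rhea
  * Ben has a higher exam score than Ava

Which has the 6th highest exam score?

Xin

Chaining the given pairs: Rhea < Kai < Ava < Faye < Paz < Nico < Xin < Fred < Ben < Gita < Orla < Cleo.
Counting 6 from the largest end gives Xin.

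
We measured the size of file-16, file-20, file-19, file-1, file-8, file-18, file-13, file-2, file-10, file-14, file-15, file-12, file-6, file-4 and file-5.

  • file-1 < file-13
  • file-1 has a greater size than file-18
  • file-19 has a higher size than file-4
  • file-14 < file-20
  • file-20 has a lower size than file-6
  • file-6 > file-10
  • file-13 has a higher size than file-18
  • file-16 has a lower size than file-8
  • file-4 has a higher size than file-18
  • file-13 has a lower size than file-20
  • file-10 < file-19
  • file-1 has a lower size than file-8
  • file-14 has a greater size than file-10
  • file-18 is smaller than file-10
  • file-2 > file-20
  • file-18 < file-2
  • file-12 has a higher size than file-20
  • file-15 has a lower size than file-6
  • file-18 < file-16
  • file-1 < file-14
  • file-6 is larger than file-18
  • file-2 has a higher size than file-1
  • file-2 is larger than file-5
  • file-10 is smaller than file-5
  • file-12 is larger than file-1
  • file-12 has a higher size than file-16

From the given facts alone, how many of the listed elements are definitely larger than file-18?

13

The elements the relations force above file-18 are file-4, file-1, file-16, file-10, file-14, file-13, file-5, file-20, file-12, file-2, file-8, file-19, file-6 — no chain reaches any other.
That is 13.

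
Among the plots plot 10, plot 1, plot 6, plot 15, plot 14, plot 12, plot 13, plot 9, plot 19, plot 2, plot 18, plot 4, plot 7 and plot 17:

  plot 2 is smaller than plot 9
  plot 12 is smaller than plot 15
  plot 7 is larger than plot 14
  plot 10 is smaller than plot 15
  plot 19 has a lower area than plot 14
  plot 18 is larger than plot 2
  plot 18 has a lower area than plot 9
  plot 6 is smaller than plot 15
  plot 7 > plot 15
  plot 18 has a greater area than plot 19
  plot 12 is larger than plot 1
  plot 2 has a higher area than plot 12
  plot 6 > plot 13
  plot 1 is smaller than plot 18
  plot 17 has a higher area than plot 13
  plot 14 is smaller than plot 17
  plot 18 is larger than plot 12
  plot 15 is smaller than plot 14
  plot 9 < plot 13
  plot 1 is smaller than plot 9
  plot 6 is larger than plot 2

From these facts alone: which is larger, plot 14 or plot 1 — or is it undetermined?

plot 14

plot 1 < plot 12 < plot 2 < plot 9 < plot 13 < plot 6 < plot 15 < plot 14, by transitivity through plot 12, plot 2, plot 9, plot 13, plot 6, plot 15.
So plot 14 is larger.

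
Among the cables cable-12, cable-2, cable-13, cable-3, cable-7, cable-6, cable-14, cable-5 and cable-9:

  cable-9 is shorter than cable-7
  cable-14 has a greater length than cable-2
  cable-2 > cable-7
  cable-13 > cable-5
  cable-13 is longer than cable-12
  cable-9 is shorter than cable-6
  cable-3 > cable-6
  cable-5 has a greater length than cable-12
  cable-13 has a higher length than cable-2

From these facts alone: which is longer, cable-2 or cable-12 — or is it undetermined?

undetermined

Following every chain through cable-2: above cable-2 we get cable-14, cable-13; below cable-2 we get cable-9, cable-7.
cable-12 is not reached, and no chain runs the other way from cable-12 to cable-2.
So the given relations leave the order of cable-2 and cable-12 undetermined.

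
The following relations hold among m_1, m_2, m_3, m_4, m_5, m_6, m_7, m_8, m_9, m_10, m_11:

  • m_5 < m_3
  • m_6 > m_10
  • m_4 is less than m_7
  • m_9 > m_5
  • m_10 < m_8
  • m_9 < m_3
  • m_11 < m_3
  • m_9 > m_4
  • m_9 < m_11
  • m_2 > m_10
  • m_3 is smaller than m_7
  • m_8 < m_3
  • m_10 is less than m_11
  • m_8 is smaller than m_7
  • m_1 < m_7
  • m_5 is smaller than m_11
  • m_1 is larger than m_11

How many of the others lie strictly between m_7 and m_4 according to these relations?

4

The relations place m_4 below m_7. An element lies strictly between them when it is forced above m_4 and also forced below m_7.
Above m_4: {m_9, m_11, m_3, m_1}. Below m_7: {m_10, m_5, m_9, m_11, m_8, m_3, m_1}.
Intersection: {m_9, m_11, m_3, m_1} — 4.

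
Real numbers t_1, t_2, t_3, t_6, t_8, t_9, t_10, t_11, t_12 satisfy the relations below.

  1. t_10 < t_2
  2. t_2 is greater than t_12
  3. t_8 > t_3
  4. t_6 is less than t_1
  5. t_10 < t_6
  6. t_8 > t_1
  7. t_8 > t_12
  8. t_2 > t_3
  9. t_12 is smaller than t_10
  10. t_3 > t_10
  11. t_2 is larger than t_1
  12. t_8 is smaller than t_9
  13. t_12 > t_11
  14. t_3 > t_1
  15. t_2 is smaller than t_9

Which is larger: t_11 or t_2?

t_11 < t_12 and t_12 < t_10 give t_11 < t_10.
Then t_10 < t_6 extends the chain to t_6.
With t_6 < t_1: t_11 < t_12 < t_10 < t_6 < t_1.
With t_1 < t_3: t_11 < t_12 < t_10 < t_6 < t_1 < t_3.
With t_3 < t_2: t_11 < t_12 < t_10 < t_6 < t_1 < t_3 < t_2.
So t_11 < t_2; t_2 is the larger of the two.

t_2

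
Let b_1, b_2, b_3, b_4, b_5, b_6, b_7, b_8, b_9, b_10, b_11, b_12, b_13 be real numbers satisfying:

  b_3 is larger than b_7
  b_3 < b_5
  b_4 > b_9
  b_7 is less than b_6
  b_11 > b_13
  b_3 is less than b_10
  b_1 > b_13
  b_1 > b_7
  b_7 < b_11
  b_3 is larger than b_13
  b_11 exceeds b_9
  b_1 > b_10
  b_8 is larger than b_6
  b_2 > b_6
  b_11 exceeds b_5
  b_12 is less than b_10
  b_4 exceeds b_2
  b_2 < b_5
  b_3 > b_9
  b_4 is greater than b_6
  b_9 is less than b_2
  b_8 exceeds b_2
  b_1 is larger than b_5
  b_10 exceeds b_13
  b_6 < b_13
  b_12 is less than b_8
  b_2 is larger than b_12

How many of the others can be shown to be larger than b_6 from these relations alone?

The elements the relations force above b_6 are b_13, b_2, b_3, b_10, b_5, b_4, b_8, b_1, b_11 — no chain reaches any other.
That is 9.

9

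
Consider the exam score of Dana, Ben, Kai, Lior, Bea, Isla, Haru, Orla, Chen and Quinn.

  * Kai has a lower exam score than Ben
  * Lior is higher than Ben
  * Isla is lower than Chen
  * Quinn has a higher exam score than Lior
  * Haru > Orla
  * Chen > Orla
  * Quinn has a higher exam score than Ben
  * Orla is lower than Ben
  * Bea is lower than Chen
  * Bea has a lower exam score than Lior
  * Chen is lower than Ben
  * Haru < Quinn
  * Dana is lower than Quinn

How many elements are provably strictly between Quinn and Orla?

The relations place Orla below Quinn. An element lies strictly between them when it is forced above Orla and also forced below Quinn.
Above Orla: {Haru, Chen, Ben, Lior}. Below Quinn: {Haru, Isla, Bea, Kai, Chen, Ben, Lior, Dana}.
Intersection: {Haru, Chen, Ben, Lior} — 4.

4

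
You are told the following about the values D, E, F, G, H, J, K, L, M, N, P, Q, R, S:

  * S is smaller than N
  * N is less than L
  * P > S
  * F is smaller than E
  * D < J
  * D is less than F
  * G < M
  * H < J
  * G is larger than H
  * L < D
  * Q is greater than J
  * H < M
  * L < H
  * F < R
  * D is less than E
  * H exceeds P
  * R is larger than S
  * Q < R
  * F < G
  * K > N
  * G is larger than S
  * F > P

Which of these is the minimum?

Chaining upward from S: directly above it, N, P, G, R; then K, L, H, F, M; then D, E, J; then Q.
That covers every other element, and nothing is given below S, so S is the minimum.

S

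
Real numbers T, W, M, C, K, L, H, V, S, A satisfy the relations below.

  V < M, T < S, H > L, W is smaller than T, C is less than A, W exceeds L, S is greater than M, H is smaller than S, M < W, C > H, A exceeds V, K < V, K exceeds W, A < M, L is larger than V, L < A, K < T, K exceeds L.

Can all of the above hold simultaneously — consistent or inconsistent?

inconsistent

We have K < V stated directly, yet also V < L < H < C < A < M < W < K by chaining the others — so V < K. Contradiction.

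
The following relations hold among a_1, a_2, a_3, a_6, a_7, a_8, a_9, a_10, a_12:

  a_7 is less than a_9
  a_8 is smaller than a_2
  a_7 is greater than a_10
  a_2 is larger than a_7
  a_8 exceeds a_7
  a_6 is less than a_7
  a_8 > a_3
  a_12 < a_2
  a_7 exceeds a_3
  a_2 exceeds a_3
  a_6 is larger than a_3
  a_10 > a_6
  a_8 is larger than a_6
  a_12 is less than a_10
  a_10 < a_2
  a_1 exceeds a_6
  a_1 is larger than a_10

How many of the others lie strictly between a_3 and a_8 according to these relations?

3

Chaining upward from a_3 reaches: a_6, a_10, a_7, a_9, a_2, a_1.
Chaining downward from a_8 reaches: a_6, a_12, a_10, a_7.
Strictly between a_3 and a_8 are those in both lists: a_6, a_10, a_7 — 3 elements.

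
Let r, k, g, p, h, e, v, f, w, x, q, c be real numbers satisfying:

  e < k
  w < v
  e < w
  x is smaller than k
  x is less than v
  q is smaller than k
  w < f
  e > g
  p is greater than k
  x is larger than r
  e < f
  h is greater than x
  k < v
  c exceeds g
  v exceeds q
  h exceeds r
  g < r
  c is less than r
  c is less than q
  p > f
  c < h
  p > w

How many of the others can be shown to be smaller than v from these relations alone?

8

Directly below v: q, x, k, w.
One step further: c, e, r (7 so far).
One step further: g (8 so far).
Nothing else is reachable below v; 8 in all.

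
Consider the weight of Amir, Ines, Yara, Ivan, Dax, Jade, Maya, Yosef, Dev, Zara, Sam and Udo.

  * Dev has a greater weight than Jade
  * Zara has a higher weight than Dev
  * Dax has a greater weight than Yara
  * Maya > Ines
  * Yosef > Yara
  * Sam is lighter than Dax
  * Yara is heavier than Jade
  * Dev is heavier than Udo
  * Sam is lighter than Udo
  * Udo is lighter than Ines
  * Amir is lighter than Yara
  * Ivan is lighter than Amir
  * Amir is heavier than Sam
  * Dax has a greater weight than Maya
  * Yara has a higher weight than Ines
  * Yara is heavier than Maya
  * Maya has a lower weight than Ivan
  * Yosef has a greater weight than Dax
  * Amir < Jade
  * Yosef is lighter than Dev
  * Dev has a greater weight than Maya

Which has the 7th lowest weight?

Chaining the given pairs: Sam < Udo < Ines < Maya < Ivan < Amir < Jade < Yara < Dax < Yosef < Dev < Zara.
The 7th smallest is Jade.

Jade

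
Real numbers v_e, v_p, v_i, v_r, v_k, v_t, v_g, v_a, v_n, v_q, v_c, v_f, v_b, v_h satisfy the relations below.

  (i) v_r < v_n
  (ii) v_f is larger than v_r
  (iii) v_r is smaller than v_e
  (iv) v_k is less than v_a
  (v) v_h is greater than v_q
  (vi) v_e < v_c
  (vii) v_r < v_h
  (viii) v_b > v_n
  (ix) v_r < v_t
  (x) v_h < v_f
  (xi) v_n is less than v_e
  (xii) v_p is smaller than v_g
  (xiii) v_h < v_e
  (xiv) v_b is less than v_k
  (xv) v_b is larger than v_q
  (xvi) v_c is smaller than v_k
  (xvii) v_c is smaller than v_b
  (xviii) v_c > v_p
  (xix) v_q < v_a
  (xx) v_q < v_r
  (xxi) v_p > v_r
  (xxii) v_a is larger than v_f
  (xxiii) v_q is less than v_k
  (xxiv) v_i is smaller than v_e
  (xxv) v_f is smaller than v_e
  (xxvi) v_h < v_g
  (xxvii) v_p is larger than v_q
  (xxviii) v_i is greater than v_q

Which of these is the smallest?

v_q

v_r is not least since v_q < v_r; v_h is not least since v_q < v_h; v_t is not least since v_r < v_t; v_n is not least since v_r < v_n; v_f is not least since v_h < v_f; v_i is not least since v_q < v_i; v_p is not least since v_q < v_p; v_e is not least since v_h < v_e; v_c is not least since v_e < v_c; v_g is not least since v_p < v_g; v_b is not least since v_c < v_b; v_k is not least since v_c < v_k; v_a is not least since v_k < v_a.
Only v_q has nothing below it, so v_q is the smallest.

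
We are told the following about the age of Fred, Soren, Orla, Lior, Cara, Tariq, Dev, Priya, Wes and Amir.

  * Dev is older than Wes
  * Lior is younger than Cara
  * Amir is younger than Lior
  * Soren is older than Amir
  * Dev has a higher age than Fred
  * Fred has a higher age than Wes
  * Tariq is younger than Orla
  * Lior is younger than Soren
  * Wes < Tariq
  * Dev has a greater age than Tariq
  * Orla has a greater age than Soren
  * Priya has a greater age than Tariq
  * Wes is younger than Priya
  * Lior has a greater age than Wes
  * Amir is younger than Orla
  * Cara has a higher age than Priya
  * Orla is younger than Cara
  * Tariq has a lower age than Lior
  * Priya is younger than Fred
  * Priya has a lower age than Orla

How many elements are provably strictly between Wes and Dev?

3

Chaining upward from Wes reaches: Tariq, Lior, Priya, Soren, Orla, Cara, Fred.
Chaining downward from Dev reaches: Tariq, Priya, Fred.
Strictly between Wes and Dev are those in both lists: Tariq, Priya, Fred — 3 elements.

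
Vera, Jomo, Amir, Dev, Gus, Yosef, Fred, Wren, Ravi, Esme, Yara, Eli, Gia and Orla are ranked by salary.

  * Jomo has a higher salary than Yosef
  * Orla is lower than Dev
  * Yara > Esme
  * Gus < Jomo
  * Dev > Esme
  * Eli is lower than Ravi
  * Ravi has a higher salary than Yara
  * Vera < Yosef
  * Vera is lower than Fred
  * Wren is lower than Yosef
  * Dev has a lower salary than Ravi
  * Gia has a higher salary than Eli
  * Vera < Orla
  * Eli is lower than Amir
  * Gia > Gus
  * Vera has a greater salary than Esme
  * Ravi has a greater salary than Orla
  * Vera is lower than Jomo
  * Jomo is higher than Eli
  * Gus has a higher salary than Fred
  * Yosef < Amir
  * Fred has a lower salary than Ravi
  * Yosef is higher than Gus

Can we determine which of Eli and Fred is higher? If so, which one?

undetermined

Following every chain through Fred: above Fred we get Gus, Gia, Yosef, Amir, Jomo, Ravi; below Fred we get Esme, Vera.
Eli is not reached, and no chain runs the other way from Eli to Fred.
So the given relations leave the order of Fred and Eli undetermined.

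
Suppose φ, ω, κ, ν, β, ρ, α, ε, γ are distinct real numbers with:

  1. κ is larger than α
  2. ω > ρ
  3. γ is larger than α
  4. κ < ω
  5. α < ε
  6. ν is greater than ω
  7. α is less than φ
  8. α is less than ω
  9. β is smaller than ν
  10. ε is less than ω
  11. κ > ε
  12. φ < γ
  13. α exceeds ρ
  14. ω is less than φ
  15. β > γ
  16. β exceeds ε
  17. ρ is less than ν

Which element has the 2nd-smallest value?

The consecutive relations fix a unique order: ρ < α < ε < κ < ω < φ < γ < β < ν.
Counting 2 from the smallest end gives α.

α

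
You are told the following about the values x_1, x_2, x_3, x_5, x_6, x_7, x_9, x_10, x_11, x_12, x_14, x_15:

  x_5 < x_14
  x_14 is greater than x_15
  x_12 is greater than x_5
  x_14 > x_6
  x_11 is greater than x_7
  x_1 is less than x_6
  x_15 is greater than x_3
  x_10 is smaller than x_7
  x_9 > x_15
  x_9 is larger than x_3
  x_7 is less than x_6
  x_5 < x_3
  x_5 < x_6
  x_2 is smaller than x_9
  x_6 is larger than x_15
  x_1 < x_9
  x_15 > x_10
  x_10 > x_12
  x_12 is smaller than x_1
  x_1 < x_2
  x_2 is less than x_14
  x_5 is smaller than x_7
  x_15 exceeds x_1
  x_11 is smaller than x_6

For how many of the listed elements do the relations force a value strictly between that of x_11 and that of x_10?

Chaining upward from x_10 reaches: x_7, x_15, x_6, x_9, x_14.
Chaining downward from x_11 reaches: x_5, x_12, x_7.
Strictly between x_10 and x_11 are those in both lists: x_7 — 1 element.

1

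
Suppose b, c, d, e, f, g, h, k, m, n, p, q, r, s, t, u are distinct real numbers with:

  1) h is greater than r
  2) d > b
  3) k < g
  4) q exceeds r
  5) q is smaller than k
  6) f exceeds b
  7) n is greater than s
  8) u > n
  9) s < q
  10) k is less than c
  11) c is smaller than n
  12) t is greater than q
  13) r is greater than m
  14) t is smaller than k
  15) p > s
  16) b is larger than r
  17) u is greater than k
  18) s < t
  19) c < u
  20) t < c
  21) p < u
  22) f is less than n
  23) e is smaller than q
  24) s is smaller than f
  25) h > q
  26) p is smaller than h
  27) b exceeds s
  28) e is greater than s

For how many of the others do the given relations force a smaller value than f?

Directly below f: s, b.
One step further: r (3 so far).
One step further: m (4 so far).
Nothing else is reachable below f; 4 in all.

4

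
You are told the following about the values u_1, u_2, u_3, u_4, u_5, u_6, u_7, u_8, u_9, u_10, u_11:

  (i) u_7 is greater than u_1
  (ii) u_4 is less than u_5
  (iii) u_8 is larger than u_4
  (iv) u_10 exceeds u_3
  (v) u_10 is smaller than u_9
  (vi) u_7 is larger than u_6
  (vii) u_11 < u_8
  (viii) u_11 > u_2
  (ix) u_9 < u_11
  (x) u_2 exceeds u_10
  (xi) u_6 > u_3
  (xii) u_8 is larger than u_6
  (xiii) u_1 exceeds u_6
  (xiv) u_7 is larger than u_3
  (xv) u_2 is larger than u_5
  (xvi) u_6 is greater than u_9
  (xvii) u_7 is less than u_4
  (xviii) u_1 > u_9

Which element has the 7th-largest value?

The consecutive relations fix a unique order: u_3 < u_10 < u_9 < u_6 < u_1 < u_7 < u_4 < u_5 < u_2 < u_11 < u_8.
Counting 7 from the largest end gives u_1.

u_1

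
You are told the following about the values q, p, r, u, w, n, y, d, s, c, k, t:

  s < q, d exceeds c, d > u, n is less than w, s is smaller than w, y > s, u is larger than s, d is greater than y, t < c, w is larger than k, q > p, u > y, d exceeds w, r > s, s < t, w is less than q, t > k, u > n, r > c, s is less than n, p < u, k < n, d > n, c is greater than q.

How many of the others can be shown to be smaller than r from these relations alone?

8

The elements the relations force below r are k, s, n, p, t, w, q, c — no chain reaches any other.
That is 8.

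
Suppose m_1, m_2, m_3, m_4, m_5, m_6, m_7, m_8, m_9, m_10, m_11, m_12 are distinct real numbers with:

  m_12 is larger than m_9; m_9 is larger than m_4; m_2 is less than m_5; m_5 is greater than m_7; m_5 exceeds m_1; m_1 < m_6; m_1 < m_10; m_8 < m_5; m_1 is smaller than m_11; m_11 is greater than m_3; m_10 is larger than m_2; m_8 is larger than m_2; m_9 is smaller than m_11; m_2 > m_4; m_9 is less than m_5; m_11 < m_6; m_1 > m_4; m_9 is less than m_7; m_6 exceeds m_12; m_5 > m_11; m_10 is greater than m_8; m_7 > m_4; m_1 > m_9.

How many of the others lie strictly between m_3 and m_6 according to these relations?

1

Chaining upward from m_3 reaches: m_11, m_5.
Chaining downward from m_6 reaches: m_4, m_9, m_12, m_1, m_11.
Strictly between m_3 and m_6 are those in both lists: m_11 — 1 element.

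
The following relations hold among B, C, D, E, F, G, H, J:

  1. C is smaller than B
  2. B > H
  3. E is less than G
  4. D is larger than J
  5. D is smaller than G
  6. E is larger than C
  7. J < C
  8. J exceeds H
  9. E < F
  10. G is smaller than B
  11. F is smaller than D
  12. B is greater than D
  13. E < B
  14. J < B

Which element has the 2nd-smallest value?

The consecutive relations fix a unique order: H < J < C < E < F < D < G < B.
The 2nd smallest is J.

J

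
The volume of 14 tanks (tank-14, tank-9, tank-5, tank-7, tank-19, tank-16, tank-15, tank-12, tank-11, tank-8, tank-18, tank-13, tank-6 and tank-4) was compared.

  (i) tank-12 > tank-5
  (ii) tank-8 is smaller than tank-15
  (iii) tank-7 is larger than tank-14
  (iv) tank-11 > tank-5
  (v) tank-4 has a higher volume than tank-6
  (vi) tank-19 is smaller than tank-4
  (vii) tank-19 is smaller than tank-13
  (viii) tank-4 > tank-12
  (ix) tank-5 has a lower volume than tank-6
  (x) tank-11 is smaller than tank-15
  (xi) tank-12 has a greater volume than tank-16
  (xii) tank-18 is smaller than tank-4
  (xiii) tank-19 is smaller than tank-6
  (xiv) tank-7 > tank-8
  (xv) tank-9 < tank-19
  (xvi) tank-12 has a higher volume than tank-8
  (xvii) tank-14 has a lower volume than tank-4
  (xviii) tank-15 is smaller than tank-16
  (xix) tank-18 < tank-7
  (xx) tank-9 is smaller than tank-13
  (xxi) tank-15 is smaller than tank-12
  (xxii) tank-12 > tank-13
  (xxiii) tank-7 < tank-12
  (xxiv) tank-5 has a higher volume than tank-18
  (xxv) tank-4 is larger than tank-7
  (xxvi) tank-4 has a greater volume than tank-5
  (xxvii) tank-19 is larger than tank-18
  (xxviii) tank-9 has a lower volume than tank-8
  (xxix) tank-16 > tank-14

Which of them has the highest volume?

tank-18 is not greatest since tank-18 < tank-5; tank-14 is not greatest since tank-14 < tank-16; tank-9 is not greatest since tank-9 < tank-13; tank-8 is not greatest since tank-8 < tank-7; tank-7 is not greatest since tank-7 < tank-12; tank-5 is not greatest since tank-5 < tank-4; tank-11 is not greatest since tank-11 < tank-15; tank-19 is not greatest since tank-19 < tank-4; tank-13 is not greatest since tank-13 < tank-12; tank-6 is not greatest since tank-6 < tank-4; tank-15 is not greatest since tank-15 < tank-12; tank-16 is not greatest since tank-16 < tank-12; tank-12 is not greatest since tank-12 < tank-4.
Only tank-4 has nothing above it, so tank-4 is the highest volume.

tank-4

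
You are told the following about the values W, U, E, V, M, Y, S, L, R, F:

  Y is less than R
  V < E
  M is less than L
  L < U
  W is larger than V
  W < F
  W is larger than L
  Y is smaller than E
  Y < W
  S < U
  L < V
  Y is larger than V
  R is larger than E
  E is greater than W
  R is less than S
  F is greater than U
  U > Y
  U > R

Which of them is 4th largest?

R

Chaining the given pairs: M < L < V < Y < W < E < R < S < U < F.
The 4th largest is R.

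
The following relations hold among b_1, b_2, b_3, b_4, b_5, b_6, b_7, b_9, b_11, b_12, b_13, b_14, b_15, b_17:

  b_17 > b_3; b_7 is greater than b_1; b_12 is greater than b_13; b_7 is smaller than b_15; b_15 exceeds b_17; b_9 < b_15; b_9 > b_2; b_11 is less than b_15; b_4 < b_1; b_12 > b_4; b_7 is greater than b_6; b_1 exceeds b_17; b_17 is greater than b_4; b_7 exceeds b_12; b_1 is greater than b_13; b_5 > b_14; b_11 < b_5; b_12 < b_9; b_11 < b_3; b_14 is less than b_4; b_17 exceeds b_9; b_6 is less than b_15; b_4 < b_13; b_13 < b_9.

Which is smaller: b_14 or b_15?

The relevant relations are b_14 < b_4; b_4 < b_13; b_13 < b_12; b_12 < b_9; b_9 < b_17; b_17 < b_1; b_1 < b_7; b_7 < b_15.
Chaining these gives b_14 < b_4 < b_13 < b_12 < b_9 < b_17 < b_1 < b_7 < b_15.
So b_14 < b_15; b_14 is the smaller of the two.

b_14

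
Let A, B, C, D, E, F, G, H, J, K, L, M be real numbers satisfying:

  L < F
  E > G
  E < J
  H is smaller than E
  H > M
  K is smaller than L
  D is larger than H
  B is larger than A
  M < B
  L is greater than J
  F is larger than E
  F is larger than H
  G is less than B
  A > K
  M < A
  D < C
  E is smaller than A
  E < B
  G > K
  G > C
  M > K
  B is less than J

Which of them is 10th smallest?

The consecutive relations fix a unique order: K < M < H < D < C < G < E < A < B < J < L < F.
The 10th smallest is J.

J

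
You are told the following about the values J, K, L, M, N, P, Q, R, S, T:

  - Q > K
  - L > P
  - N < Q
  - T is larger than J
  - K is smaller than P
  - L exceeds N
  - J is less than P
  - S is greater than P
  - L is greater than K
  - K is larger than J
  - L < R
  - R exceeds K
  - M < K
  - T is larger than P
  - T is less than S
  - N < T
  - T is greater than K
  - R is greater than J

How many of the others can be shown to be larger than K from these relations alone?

6

The elements the relations force above K are P, Q, T, L, S, R — no chain reaches any other.
That is 6.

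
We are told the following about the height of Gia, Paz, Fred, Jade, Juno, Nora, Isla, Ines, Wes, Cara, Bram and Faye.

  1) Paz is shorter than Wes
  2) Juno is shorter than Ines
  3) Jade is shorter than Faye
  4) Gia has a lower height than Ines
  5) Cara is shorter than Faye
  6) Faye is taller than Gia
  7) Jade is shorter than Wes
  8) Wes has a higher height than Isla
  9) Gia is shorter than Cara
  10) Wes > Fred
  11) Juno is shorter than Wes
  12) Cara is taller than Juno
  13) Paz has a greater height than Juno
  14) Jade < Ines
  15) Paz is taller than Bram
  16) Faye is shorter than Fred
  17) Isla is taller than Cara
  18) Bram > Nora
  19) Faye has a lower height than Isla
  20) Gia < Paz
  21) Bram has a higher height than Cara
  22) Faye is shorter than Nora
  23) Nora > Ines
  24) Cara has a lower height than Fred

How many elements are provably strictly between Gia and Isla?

2

Chaining upward from Gia reaches: Cara, Faye, Ines, Fred, Nora, Bram, Paz, Wes.
Chaining downward from Isla reaches: Juno, Cara, Jade, Faye.
Strictly between Gia and Isla are those in both lists: Cara, Faye — 2 elements.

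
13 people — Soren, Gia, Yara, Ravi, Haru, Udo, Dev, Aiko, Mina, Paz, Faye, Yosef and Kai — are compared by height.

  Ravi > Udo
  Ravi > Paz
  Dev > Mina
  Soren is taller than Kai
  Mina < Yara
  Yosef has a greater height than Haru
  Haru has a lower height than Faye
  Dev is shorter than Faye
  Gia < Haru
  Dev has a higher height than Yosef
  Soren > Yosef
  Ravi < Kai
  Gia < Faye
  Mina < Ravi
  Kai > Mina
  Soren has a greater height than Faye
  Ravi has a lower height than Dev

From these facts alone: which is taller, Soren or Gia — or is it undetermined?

Soren

Link the given pairs in sequence: Gia < Haru; Haru < Yosef; Yosef < Dev; Dev < Faye; Faye < Soren.
Together: Gia < Haru < Yosef < Dev < Faye < Soren.
So Soren is taller.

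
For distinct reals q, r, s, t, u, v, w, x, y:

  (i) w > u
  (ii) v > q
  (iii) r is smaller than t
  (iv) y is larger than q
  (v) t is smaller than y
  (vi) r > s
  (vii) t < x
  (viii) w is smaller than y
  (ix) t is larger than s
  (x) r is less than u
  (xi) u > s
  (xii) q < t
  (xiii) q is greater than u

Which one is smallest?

s

r is not least since s < r; u is not least since r < u; q is not least since u < q; t is not least since s < t; v is not least since q < v; w is not least since u < w; x is not least since t < x; y is not least since q < y.
Only s has nothing below it, so s is the smallest.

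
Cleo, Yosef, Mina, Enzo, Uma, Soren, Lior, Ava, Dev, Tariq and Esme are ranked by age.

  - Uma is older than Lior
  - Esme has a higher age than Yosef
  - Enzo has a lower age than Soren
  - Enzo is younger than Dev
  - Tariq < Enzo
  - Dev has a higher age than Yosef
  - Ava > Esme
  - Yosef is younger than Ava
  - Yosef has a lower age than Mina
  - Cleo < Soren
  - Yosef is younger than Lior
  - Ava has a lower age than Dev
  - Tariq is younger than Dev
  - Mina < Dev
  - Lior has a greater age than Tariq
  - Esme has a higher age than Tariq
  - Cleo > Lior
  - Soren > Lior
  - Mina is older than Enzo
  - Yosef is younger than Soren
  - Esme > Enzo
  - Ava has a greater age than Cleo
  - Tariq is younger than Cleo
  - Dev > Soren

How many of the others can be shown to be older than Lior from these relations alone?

Directly above Lior: Uma, Cleo, Soren.
One step further: Ava, Dev (5 so far).
Nothing else is reachable above Lior; 5 in all.

5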